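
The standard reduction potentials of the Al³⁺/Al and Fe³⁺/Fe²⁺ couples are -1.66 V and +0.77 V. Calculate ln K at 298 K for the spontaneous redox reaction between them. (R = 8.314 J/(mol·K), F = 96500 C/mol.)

E°_cell = +0.77 − (-1.66) = 2.43 V, with n = 3 electrons transferred.
At equilibrium E = 0, so the Nernst equation gives ln K = nFE°/RT = (3)(96500)(2.43)/((8.314)(298)) = 283.94.

ln K = 283.9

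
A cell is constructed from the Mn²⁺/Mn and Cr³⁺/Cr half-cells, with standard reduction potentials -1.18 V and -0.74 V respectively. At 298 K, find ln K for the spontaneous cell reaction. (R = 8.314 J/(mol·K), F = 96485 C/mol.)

E°_cell = -0.74 − (-1.18) = 0.44 V, with n = 6 electrons transferred.
At equilibrium E = 0, so the Nernst equation gives ln K = nFE°/RT = (6)(96485)(0.44)/((8.314)(298)) = 102.81.

ln K = 102.8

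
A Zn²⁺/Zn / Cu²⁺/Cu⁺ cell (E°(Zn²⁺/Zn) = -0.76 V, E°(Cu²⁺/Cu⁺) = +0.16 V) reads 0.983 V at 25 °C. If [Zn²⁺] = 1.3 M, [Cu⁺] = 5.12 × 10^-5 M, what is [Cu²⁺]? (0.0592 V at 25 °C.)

From the Nernst equation, log Q = n(E° − E)/0.0592 = 2(0.92 − 0.983)/0.0592 = -2.128, so Q = 0.00744.
With Q = [Zn²⁺]·[Cu⁺]^2/[Cu²⁺]^2 and the known concentrations, [Cu²⁺]^2 in the denominator gives [Cu²⁺] = 6.8 × 10^-4 M.

6.8 × 10^-4 M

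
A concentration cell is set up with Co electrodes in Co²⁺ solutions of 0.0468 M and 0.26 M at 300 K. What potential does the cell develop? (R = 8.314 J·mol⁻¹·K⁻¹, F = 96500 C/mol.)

Both half-cells are Co²⁺/Co, so E°_cell = 0. The concentrated side is the cathode; the cell reaction moves Co²⁺ from high to low concentration with n = 2.
Q = [Co²⁺]_dilute/[Co²⁺]_conc = 0.0468/0.26 = 0.180.
E = 0 − (RT/nF) ln Q = −((8.314×300)/(2×96500))(-1.715) = 0.0222 V.

0.022 V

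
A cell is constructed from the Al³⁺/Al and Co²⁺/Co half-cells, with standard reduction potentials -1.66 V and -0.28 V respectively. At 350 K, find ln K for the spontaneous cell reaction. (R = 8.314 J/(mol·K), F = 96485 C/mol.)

ln K = 274.5

E°_cell = -0.28 − (-1.66) = 1.38 V, with n = 6 electrons transferred.
At equilibrium E = 0, so the Nernst equation gives ln K = nFE°/RT = (6)(96485)(1.38)/((8.314)(350)) = 274.54.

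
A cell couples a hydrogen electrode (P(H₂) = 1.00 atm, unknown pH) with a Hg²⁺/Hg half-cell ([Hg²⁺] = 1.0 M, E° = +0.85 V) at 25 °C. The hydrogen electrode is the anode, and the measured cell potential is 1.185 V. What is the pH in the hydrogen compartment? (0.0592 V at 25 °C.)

pH = 5.66

E°_cell = 0.85 V and n = 2.
log Q = n(E° − E)/0.0592 = 2×(0.85 − 1.185)/0.0592 = -11.318.
With Q = [H⁺]^2 / ([Hg²⁺]·P(H₂)), solving for [H⁺] gives log[H⁺] = -5.659, so pH = 5.66.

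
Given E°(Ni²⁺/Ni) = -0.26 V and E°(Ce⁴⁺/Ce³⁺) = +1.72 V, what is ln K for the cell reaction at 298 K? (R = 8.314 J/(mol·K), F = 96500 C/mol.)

E°_cell = +1.72 − (-0.26) = 1.98 V, with n = 2 electrons transferred.
At equilibrium E = 0, so the Nernst equation gives ln K = nFE°/RT = (2)(96500)(1.98)/((8.314)(298)) = 154.24.

ln K = 154.2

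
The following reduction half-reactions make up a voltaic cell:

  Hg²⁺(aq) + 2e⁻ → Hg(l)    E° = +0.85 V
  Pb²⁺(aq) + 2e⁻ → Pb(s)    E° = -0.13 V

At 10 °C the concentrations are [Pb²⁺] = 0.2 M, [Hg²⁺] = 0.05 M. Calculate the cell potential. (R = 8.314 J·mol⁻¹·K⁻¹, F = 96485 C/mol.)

The Hg²⁺/Hg couple has the higher reduction potential and acts as the cathode, so E°_cell = +0.85 − (-0.13) = 0.98 V.
Balancing electrons gives n = 2; the reaction quotient is Q = [Pb²⁺]/[Hg²⁺] = 4.00.
E = E° − (RT/nF) ln Q = 0.98 − (8.314×283)/(2×96485) × (1.386) = 0.980 − 0.017 = 0.963 V.

0.963 V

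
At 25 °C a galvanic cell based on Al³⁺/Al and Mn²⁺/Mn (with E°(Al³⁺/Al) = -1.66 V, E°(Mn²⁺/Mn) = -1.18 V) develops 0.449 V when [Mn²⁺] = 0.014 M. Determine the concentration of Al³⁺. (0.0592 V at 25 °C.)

0.062 M

From the Nernst equation, log Q = n(E° − E)/0.0592 = 6(0.48 − 0.449)/0.0592 = 3.142, so Q = 1390.
With Q = [Al³⁺]^2/[Mn²⁺]^3 and the known concentrations, [Al³⁺]^2 in the numerator gives [Al³⁺] = 0.062 M.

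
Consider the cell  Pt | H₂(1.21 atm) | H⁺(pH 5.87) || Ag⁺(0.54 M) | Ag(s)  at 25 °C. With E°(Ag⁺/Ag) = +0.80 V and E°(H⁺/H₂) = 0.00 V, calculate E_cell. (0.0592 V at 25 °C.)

The Ag⁺/Ag couple is the cathode, so E°_cell = 0.80 V; n = 2.
[H⁺] = 10^(−5.87) = 1.3 × 10^-6 M, and Q = [H⁺]^2 / ([Ag⁺]^2·P(H₂)) = 5.16 × 10^-12.
E = E° − (0.0592/2) log Q = 0.80 − (0.0592/2)(-11.288) = 1.134 V.

1.13 V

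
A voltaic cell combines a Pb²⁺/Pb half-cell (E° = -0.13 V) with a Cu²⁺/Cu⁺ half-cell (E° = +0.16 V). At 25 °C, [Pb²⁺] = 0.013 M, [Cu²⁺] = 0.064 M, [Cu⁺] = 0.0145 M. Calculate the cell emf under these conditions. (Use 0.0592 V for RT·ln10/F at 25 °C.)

The Cu²⁺/Cu⁺ couple has the higher reduction potential and acts as the cathode, so E°_cell = +0.16 − (-0.13) = 0.29 V.
Balancing electrons gives n = 2; the reaction quotient is Q = [Pb²⁺]·[Cu⁺]^2/[Cu²⁺]^2 = 6.67 × 10^-4.
At 25 °C, E = E° − (0.0592/n) log Q = 0.29 − (0.0592/2)(-3.176) = 0.290 + 0.094 = 0.384 V.

0.384 V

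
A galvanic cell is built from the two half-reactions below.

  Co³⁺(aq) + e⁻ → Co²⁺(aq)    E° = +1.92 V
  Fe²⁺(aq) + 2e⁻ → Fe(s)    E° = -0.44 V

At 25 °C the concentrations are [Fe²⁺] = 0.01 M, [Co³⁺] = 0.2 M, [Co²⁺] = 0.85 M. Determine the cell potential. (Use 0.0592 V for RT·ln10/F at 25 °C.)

The Co³⁺/Co²⁺ couple has the higher reduction potential and acts as the cathode, so E°_cell = +1.92 − (-0.44) = 2.36 V.
Balancing electrons gives n = 2; the reaction quotient is Q = [Fe²⁺]·[Co²⁺]^2/[Co³⁺]^2 = 0.181.
At 25 °C, E = E° − (0.0592/n) log Q = 2.36 − (0.0592/2)(-0.743) = 2.360 + 0.022 = 2.382 V.

2.38 V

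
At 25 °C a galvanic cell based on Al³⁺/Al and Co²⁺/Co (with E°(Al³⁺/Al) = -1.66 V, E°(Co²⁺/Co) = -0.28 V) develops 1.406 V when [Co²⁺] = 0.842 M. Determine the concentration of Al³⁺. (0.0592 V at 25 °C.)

0.037 M

From the Nernst equation, log Q = n(E° − E)/0.0592 = 6(1.38 − 1.406)/0.0592 = -2.635, so Q = 0.00232.
With Q = [Al³⁺]^2/[Co²⁺]^3 and the known concentrations, [Al³⁺]^2 in the numerator gives [Al³⁺] = 0.037 M.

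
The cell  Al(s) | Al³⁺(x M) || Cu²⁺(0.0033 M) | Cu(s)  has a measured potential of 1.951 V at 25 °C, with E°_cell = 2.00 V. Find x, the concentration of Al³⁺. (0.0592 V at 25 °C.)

0.058 M

From the Nernst equation, log Q = n(E° − E)/0.0592 = 6(2.00 − 1.951)/0.0592 = 4.966, so Q = 9.25 × 10^4.
With Q = [Al³⁺]^2/[Cu²⁺]^3 and the known concentrations, [Al³⁺]^2 in the numerator gives [Al³⁺] = 0.058 M.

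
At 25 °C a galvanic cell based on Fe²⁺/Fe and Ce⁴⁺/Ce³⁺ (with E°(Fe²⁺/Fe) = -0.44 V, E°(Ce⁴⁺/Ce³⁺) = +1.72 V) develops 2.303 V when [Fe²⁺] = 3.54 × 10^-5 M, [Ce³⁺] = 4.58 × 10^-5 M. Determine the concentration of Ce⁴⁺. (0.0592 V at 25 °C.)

From the Nernst equation, log Q = n(E° − E)/0.0592 = 2(2.16 − 2.303)/0.0592 = -4.831, so Q = 1.48 × 10^-5.
With Q = [Fe²⁺]·[Ce³⁺]^2/[Ce⁴⁺]^2 and the known concentrations, [Ce⁴⁺]^2 in the denominator gives [Ce⁴⁺] = 7.1 × 10^-5 M.

7.1 × 10^-5 M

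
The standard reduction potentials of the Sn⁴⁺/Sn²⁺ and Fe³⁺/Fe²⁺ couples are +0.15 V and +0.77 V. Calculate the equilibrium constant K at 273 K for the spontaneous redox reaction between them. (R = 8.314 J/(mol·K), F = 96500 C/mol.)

E°_cell = +0.77 − (+0.15) = 0.62 V, with n = 2 electrons transferred.
At equilibrium E = 0, so the Nernst equation gives ln K = nFE°/RT = (2)(96500)(0.62)/((8.314)(273)) = 52.72.
K = e^52.72 = 7.9 × 10^22.

7.9 × 10^22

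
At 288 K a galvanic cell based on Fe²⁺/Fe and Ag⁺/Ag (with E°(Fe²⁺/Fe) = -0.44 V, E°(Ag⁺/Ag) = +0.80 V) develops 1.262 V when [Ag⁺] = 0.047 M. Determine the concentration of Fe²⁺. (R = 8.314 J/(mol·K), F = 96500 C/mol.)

3.8 × 10^-4 M

From the Nernst equation, ln Q = nF(E° − E)/RT = 2×96500×(1.24 − 1.262)/(8.314×288) = -1.773, so Q = 0.170.
With Q = [Fe²⁺]/[Ag⁺]^2 and the known concentrations, [Fe²⁺] in the numerator gives [Fe²⁺] = 3.8 × 10^-4 M.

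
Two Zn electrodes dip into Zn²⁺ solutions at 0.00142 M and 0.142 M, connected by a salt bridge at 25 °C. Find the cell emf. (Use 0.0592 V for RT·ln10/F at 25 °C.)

0.059 V

Both half-cells are Zn²⁺/Zn, so E°_cell = 0. The concentrated side is the cathode; the cell reaction moves Zn²⁺ from high to low concentration with n = 2.
Q = [Zn²⁺]_dilute/[Zn²⁺]_conc = 0.00142/0.142 = 0.0100.
E = 0 − (0.0592/2) log Q = −(0.0592/2)(-2.000) = 0.0592 V.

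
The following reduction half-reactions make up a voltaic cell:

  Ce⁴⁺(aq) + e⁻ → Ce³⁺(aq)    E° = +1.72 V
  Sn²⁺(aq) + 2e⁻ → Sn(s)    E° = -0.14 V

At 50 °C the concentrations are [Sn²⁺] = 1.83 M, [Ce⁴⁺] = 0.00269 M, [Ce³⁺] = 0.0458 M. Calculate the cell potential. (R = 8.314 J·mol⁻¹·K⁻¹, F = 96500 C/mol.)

1.77 V

The Ce⁴⁺/Ce³⁺ couple has the higher reduction potential and acts as the cathode, so E°_cell = +1.72 − (-0.14) = 1.86 V.
Balancing electrons gives n = 2; the reaction quotient is Q = [Sn²⁺]·[Ce³⁺]^2/[Ce⁴⁺]^2 = 530.
E = E° − (RT/nF) ln Q = 1.86 − (8.314×323)/(2×96500) × (6.274) = 1.860 − 0.087 = 1.773 V.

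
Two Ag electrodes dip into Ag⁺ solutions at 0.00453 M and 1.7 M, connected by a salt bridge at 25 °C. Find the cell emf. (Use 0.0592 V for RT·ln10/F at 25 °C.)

0.15 V

Both half-cells are Ag⁺/Ag, so E°_cell = 0. The concentrated side is the cathode; the cell reaction moves Ag⁺ from high to low concentration with n = 1.
Q = [Ag⁺]_dilute/[Ag⁺]_conc = 0.00453/1.7 = 0.00266.
E = 0 − (0.0592/1) log Q = −(0.0592/1)(-2.574) = 0.1524 V.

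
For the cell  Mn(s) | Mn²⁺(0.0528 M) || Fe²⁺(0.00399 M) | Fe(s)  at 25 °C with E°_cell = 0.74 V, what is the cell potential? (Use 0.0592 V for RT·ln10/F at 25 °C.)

Balancing electrons gives n = 2; the reaction quotient is Q = [Mn²⁺]/[Fe²⁺] = 13.2.
At 25 °C, E = E° − (0.0592/n) log Q = 0.74 − (0.0592/2)(1.122) = 0.740 − 0.033 = 0.707 V.

0.707 V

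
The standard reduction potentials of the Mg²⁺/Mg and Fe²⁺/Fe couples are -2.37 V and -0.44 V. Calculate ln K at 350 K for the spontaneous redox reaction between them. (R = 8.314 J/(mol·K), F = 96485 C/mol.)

ln K = 128.0

E°_cell = -0.44 − (-2.37) = 1.93 V, with n = 2 electrons transferred.
At equilibrium E = 0, so the Nernst equation gives ln K = nFE°/RT = (2)(96485)(1.93)/((8.314)(350)) = 127.99.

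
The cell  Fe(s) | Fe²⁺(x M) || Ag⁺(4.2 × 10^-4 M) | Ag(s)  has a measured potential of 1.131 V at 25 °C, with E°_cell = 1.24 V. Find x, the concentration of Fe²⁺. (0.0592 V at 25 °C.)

From the Nernst equation, log Q = n(E° − E)/0.0592 = 2(1.24 − 1.131)/0.0592 = 3.682, so Q = 4810.
With Q = [Fe²⁺]/[Ag⁺]^2 and the known concentrations, [Fe²⁺] in the numerator gives [Fe²⁺] = 8.5 × 10^-4 M.

8.5 × 10^-4 M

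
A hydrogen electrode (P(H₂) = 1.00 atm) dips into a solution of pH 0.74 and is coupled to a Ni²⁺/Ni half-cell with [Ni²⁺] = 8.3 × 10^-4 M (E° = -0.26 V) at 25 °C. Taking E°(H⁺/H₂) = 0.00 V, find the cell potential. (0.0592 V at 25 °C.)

0.31 V

The hydrogen couple is the cathode, so E°_cell = 0.26 V; n = 2.
[H⁺] = 10^(−0.74) = 0.18 M, and Q = [Ni²⁺]·P(H₂) / [H⁺]^2 = 0.0251.
E = E° − (0.0592/2) log Q = 0.26 − (0.0592/2)(-1.601) = 0.307 V.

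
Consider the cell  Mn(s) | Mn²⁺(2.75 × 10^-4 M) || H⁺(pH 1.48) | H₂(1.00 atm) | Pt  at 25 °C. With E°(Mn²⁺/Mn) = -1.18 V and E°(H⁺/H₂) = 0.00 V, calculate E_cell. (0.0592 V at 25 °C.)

1.20 V

The hydrogen couple is the cathode, so E°_cell = 1.18 V; n = 2.
[H⁺] = 10^(−1.48) = 0.033 M, and Q = [Mn²⁺]·P(H₂) / [H⁺]^2 = 0.251.
E = E° − (0.0592/2) log Q = 1.18 − (0.0592/2)(-0.601) = 1.198 V.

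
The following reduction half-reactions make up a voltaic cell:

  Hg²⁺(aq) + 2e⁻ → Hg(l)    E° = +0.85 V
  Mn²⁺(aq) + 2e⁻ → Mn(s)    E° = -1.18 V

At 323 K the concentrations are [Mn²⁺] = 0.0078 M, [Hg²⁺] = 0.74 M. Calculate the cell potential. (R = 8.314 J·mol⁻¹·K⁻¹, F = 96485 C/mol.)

2.09 V

The Hg²⁺/Hg couple has the higher reduction potential and acts as the cathode, so E°_cell = +0.85 − (-1.18) = 2.03 V.
Balancing electrons gives n = 2; the reaction quotient is Q = [Mn²⁺]/[Hg²⁺] = 0.0105.
E = E° − (RT/nF) ln Q = 2.03 − (8.314×323)/(2×96485) × (-4.553) = 2.030 + 0.063 = 2.093 V.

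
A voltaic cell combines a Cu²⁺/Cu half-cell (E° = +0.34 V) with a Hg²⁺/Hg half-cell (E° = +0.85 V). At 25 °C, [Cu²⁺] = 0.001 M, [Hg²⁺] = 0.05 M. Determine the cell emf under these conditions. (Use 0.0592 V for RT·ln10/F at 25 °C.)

0.560 V

The Hg²⁺/Hg couple has the higher reduction potential and acts as the cathode, so E°_cell = +0.85 − (+0.34) = 0.51 V.
Balancing electrons gives n = 2; the reaction quotient is Q = [Cu²⁺]/[Hg²⁺] = 0.0200.
At 25 °C, E = E° − (0.0592/n) log Q = 0.51 − (0.0592/2)(-1.699) = 0.510 + 0.050 = 0.560 V.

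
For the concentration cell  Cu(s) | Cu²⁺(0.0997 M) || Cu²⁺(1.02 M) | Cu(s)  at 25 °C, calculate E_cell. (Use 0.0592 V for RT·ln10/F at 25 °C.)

Both half-cells are Cu²⁺/Cu, so E°_cell = 0. The concentrated side is the cathode; the cell reaction moves Cu²⁺ from high to low concentration with n = 2.
Q = [Cu²⁺]_dilute/[Cu²⁺]_conc = 0.0997/1.02 = 0.0977.
E = 0 − (0.0592/2) log Q = −(0.0592/2)(-1.010) = 0.0299 V.

0.030 V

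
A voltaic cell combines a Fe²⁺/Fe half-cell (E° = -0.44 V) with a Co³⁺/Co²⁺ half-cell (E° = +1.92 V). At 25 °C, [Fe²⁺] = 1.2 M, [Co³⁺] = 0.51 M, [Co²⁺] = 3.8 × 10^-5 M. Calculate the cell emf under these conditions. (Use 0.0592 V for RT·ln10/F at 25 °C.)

The Co³⁺/Co²⁺ couple has the higher reduction potential and acts as the cathode, so E°_cell = +1.92 − (-0.44) = 2.36 V.
Balancing electrons gives n = 2; the reaction quotient is Q = [Fe²⁺]·[Co²⁺]^2/[Co³⁺]^2 = 6.66 × 10^-9.
At 25 °C, E = E° − (0.0592/n) log Q = 2.36 − (0.0592/2)(-8.176) = 2.360 + 0.242 = 2.602 V.

2.60 V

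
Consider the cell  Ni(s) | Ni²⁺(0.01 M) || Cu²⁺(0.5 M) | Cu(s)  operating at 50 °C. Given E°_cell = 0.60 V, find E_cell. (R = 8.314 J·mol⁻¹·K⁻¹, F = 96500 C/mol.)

0.654 V

Balancing electrons gives n = 2; the reaction quotient is Q = [Ni²⁺]/[Cu²⁺] = 0.0200.
E = E° − (RT/nF) ln Q = 0.60 − (8.314×323)/(2×96500) × (-3.912) = 0.600 + 0.054 = 0.654 V.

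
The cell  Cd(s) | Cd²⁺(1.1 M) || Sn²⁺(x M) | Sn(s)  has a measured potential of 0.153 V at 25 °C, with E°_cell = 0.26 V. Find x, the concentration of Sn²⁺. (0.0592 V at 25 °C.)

From the Nernst equation, log Q = n(E° − E)/0.0592 = 2(0.26 − 0.153)/0.0592 = 3.615, so Q = 4120.
With Q = [Cd²⁺]/[Sn²⁺] and the known concentrations, [Sn²⁺] in the denominator gives [Sn²⁺] = 2.7 × 10^-4 M.

2.7 × 10^-4 M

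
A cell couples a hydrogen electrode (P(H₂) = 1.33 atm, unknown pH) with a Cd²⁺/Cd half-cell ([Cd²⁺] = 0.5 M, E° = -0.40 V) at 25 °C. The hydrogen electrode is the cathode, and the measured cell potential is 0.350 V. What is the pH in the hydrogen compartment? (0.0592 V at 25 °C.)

E°_cell = 0.40 V and n = 2.
log Q = n(E° − E)/0.0592 = 2×(0.40 − 0.350)/0.0592 = 1.689.
With Q = [Cd²⁺]·P(H₂) / [H⁺]^2, solving for [H⁺] gives log[H⁺] = -0.933, so pH = 0.93.

pH = 0.93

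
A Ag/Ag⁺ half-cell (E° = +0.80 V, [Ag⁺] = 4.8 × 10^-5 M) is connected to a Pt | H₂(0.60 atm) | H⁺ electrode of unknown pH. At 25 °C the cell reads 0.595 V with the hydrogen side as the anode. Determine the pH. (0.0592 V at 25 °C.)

E°_cell = 0.80 V and n = 2.
log Q = n(E° − E)/0.0592 = 2×(0.80 − 0.595)/0.0592 = 6.926.
With Q = [H⁺]^2 / ([Ag⁺]^2·P(H₂)), solving for [H⁺] gives log[H⁺] = -0.967, so pH = 0.97.

pH = 0.97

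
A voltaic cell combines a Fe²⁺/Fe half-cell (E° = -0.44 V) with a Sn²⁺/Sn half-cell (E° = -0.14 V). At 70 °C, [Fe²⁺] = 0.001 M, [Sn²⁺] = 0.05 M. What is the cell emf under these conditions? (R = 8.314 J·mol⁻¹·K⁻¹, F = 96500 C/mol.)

0.358 V

The Sn²⁺/Sn couple has the higher reduction potential and acts as the cathode, so E°_cell = -0.14 − (-0.44) = 0.30 V.
Balancing electrons gives n = 2; the reaction quotient is Q = [Fe²⁺]/[Sn²⁺] = 0.0200.
E = E° − (RT/nF) ln Q = 0.30 − (8.314×343)/(2×96500) × (-3.912) = 0.300 + 0.058 = 0.358 V.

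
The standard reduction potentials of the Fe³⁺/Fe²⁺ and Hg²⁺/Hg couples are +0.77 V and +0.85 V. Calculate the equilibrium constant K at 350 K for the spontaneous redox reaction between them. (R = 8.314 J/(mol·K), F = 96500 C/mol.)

E°_cell = +0.85 − (+0.77) = 0.08 V, with n = 2 electrons transferred.
At equilibrium E = 0, so the Nernst equation gives ln K = nFE°/RT = (2)(96500)(0.08)/((8.314)(350)) = 5.31.
K = e^5.31 = 200.

200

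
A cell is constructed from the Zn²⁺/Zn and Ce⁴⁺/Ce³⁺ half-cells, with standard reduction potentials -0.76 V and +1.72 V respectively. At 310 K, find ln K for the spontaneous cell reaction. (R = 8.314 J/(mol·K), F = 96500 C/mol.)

ln K = 185.7

E°_cell = +1.72 − (-0.76) = 2.48 V, with n = 2 electrons transferred.
At equilibrium E = 0, so the Nernst equation gives ln K = nFE°/RT = (2)(96500)(2.48)/((8.314)(310)) = 185.71.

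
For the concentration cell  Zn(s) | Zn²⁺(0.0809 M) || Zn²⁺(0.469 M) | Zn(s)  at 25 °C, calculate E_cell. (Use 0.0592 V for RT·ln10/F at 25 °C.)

0.023 V

Both half-cells are Zn²⁺/Zn, so E°_cell = 0. The concentrated side is the cathode; the cell reaction moves Zn²⁺ from high to low concentration with n = 2.
Q = [Zn²⁺]_dilute/[Zn²⁺]_conc = 0.0809/0.469 = 0.172.
E = 0 − (0.0592/2) log Q = −(0.0592/2)(-0.763) = 0.0226 V.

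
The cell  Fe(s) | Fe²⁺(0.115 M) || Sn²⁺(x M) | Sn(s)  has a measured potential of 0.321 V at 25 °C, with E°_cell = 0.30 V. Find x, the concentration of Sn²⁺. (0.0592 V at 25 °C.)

0.59 M

From the Nernst equation, log Q = n(E° − E)/0.0592 = 2(0.30 − 0.321)/0.0592 = -0.709, so Q = 0.195.
With Q = [Fe²⁺]/[Sn²⁺] and the known concentrations, [Sn²⁺] in the denominator gives [Sn²⁺] = 0.59 M.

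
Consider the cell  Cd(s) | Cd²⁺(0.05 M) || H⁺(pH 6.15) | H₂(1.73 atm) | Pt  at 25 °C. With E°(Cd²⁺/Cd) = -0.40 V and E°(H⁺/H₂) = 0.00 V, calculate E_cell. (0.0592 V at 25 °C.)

The hydrogen couple is the cathode, so E°_cell = 0.40 V; n = 2.
[H⁺] = 10^(−6.15) = 7.1 × 10^-7 M, and Q = [Cd²⁺]·P(H₂) / [H⁺]^2 = 1.73 × 10^11.
E = E° − (0.0592/2) log Q = 0.40 − (0.0592/2)(11.237) = 0.067 V.

0.067 V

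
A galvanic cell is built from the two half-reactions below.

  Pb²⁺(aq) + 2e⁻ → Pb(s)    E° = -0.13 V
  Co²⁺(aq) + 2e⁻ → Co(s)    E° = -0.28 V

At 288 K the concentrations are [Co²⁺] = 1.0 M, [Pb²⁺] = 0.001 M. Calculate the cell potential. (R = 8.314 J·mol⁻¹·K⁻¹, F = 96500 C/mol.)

0.064 V

The Pb²⁺/Pb couple has the higher reduction potential and acts as the cathode, so E°_cell = -0.13 − (-0.28) = 0.15 V.
Balancing electrons gives n = 2; the reaction quotient is Q = [Co²⁺]/[Pb²⁺] = 1000.
E = E° − (RT/nF) ln Q = 0.15 − (8.314×288)/(2×96500) × (6.908) = 0.150 − 0.086 = 0.064 V.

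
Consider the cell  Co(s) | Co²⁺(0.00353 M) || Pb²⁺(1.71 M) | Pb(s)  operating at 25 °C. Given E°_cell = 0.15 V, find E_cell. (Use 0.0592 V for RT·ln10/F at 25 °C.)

Balancing electrons gives n = 2; the reaction quotient is Q = [Co²⁺]/[Pb²⁺] = 0.00206.
At 25 °C, E = E° − (0.0592/n) log Q = 0.15 − (0.0592/2)(-2.685) = 0.150 + 0.079 = 0.229 V.

0.229 V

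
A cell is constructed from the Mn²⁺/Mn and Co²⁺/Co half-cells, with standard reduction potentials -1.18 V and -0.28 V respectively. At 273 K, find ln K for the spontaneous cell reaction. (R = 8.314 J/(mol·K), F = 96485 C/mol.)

ln K = 76.5

E°_cell = -0.28 − (-1.18) = 0.90 V, with n = 2 electrons transferred.
At equilibrium E = 0, so the Nernst equation gives ln K = nFE°/RT = (2)(96485)(0.90)/((8.314)(273)) = 76.52.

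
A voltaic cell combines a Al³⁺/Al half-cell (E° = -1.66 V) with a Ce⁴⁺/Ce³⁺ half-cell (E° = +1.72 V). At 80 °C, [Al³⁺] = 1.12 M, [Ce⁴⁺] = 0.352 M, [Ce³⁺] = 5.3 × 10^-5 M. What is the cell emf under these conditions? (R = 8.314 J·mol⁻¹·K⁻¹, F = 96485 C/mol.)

The Ce⁴⁺/Ce³⁺ couple has the higher reduction potential and acts as the cathode, so E°_cell = +1.72 − (-1.66) = 3.38 V.
Balancing electrons gives n = 3; the reaction quotient is Q = [Al³⁺]·[Ce³⁺]^3/[Ce⁴⁺]^3 = 3.82 × 10^-12.
E = E° − (RT/nF) ln Q = 3.38 − (8.314×353)/(3×96485) × (-26.290) = 3.380 + 0.267 = 3.647 V.

3.65 V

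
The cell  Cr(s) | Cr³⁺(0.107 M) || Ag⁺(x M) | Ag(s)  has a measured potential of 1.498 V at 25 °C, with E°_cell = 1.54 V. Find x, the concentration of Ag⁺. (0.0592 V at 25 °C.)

0.093 M

From the Nernst equation, log Q = n(E° − E)/0.0592 = 3(1.54 − 1.498)/0.0592 = 2.128, so Q = 134.
With Q = [Cr³⁺]/[Ag⁺]^3 and the known concentrations, [Ag⁺]^3 in the denominator gives [Ag⁺] = 0.093 M.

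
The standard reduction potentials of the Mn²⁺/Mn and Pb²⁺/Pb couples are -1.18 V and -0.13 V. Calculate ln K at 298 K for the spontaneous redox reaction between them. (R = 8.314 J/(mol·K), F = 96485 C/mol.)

ln K = 81.8

E°_cell = -0.13 − (-1.18) = 1.05 V, with n = 2 electrons transferred.
At equilibrium E = 0, so the Nernst equation gives ln K = nFE°/RT = (2)(96485)(1.05)/((8.314)(298)) = 81.78.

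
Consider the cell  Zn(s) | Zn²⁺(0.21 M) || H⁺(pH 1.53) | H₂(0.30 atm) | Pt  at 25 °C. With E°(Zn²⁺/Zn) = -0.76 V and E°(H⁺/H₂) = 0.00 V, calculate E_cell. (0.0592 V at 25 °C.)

0.70 V

The hydrogen couple is the cathode, so E°_cell = 0.76 V; n = 2.
[H⁺] = 10^(−1.53) = 0.030 M, and Q = [Zn²⁺]·P(H₂) / [H⁺]^2 = 72.3.
E = E° − (0.0592/2) log Q = 0.76 − (0.0592/2)(1.859) = 0.705 V.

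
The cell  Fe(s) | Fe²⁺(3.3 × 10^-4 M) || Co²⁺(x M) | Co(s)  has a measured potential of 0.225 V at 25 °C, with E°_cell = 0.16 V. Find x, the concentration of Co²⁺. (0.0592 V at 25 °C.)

0.052 M

From the Nernst equation, log Q = n(E° − E)/0.0592 = 2(0.16 − 0.225)/0.0592 = -2.196, so Q = 0.00637.
With Q = [Fe²⁺]/[Co²⁺] and the known concentrations, [Co²⁺] in the denominator gives [Co²⁺] = 0.052 M.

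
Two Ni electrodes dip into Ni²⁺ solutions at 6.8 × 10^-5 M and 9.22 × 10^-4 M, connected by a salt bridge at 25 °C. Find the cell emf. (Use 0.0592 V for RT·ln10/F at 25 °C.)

Both half-cells are Ni²⁺/Ni, so E°_cell = 0. The concentrated side is the cathode; the cell reaction moves Ni²⁺ from high to low concentration with n = 2.
Q = [Ni²⁺]_dilute/[Ni²⁺]_conc = 6.8 × 10^-5/9.22 × 10^-4 = 0.0738.
E = 0 − (0.0592/2) log Q = −(0.0592/2)(-1.132) = 0.0335 V.

0.034 V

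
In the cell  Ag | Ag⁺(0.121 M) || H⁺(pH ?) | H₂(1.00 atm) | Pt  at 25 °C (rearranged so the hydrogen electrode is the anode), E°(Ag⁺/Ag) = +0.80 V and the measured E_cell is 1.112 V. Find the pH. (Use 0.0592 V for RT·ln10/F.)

pH = 6.19

E°_cell = 0.80 V and n = 2.
log Q = n(E° − E)/0.0592 = 2×(0.80 − 1.112)/0.0592 = -10.541.
With Q = [H⁺]^2 / ([Ag⁺]^2·P(H₂)), solving for [H⁺] gives log[H⁺] = -6.187, so pH = 6.19.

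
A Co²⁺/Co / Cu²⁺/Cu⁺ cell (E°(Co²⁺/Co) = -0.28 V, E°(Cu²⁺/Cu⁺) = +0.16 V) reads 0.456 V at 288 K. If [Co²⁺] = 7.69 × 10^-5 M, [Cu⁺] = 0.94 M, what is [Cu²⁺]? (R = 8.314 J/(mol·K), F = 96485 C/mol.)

0.016 M

From the Nernst equation, ln Q = nF(E° − E)/RT = 2×96485×(0.44 − 0.456)/(8.314×288) = -1.289, so Q = 0.275.
With Q = [Co²⁺]·[Cu⁺]^2/[Cu²⁺]^2 and the known concentrations, [Cu²⁺]^2 in the denominator gives [Cu²⁺] = 0.016 M.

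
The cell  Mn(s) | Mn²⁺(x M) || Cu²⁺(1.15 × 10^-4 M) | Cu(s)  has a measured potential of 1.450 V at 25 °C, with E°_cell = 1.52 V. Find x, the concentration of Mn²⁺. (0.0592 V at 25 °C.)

From the Nernst equation, log Q = n(E° − E)/0.0592 = 2(1.52 − 1.450)/0.0592 = 2.365, so Q = 232.
With Q = [Mn²⁺]/[Cu²⁺] and the known concentrations, [Mn²⁺] in the numerator gives [Mn²⁺] = 0.027 M.

0.027 M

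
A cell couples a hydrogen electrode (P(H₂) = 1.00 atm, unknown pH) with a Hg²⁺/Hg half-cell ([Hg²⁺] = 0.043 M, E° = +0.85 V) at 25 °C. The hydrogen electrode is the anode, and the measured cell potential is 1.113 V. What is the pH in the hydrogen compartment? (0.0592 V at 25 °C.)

E°_cell = 0.85 V and n = 2.
log Q = n(E° − E)/0.0592 = 2×(0.85 − 1.113)/0.0592 = -8.885.
With Q = [H⁺]^2 / ([Hg²⁺]·P(H₂)), solving for [H⁺] gives log[H⁺] = -5.126, so pH = 5.13.

pH = 5.13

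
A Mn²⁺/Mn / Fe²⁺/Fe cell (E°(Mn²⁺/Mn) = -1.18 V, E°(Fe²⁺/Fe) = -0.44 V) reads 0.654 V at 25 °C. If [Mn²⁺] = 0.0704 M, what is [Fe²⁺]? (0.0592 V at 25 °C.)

8.8 × 10^-5 M

From the Nernst equation, log Q = n(E° − E)/0.0592 = 2(0.74 − 0.654)/0.0592 = 2.905, so Q = 804.
With Q = [Mn²⁺]/[Fe²⁺] and the known concentrations, [Fe²⁺] in the denominator gives [Fe²⁺] = 8.8 × 10^-5 M.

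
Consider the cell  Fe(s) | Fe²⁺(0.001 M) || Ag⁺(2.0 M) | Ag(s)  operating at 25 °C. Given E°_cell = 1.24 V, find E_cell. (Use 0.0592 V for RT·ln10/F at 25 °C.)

Balancing electrons gives n = 2; the reaction quotient is Q = [Fe²⁺]/[Ag⁺]^2 = 2.5 × 10^-4.
At 25 °C, E = E° − (0.0592/n) log Q = 1.24 − (0.0592/2)(-3.602) = 1.240 + 0.107 = 1.347 V.

1.35 V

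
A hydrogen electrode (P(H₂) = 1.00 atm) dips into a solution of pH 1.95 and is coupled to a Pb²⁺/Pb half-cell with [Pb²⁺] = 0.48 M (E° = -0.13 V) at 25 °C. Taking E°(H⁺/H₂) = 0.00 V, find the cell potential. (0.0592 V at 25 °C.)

0.024 V

The hydrogen couple is the cathode, so E°_cell = 0.13 V; n = 2.
[H⁺] = 10^(−1.95) = 0.011 M, and Q = [Pb²⁺]·P(H₂) / [H⁺]^2 = 3810.
E = E° − (0.0592/2) log Q = 0.13 − (0.0592/2)(3.581) = 0.024 V.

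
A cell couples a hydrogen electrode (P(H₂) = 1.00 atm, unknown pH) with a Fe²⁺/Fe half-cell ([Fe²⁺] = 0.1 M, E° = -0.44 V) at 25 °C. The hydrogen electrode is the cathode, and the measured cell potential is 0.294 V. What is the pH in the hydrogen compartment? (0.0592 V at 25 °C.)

pH = 2.97

E°_cell = 0.44 V and n = 2.
log Q = n(E° − E)/0.0592 = 2×(0.44 − 0.294)/0.0592 = 4.932.
With Q = [Fe²⁺]·P(H₂) / [H⁺]^2, solving for [H⁺] gives log[H⁺] = -2.966, so pH = 2.97.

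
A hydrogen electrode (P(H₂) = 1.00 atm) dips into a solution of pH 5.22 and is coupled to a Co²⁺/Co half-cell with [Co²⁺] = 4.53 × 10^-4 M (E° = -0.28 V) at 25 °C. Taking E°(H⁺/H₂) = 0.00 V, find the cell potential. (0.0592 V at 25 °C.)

The hydrogen couple is the cathode, so E°_cell = 0.28 V; n = 2.
[H⁺] = 10^(−5.22) = 6 × 10^-6 M, and Q = [Co²⁺]·P(H₂) / [H⁺]^2 = 1.25 × 10^7.
E = E° − (0.0592/2) log Q = 0.28 − (0.0592/2)(7.096) = 0.070 V.

0.070 V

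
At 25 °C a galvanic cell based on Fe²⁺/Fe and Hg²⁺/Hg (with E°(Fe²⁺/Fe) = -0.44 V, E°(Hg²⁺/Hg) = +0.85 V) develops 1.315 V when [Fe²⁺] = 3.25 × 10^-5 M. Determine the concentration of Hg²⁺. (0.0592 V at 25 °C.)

2.3 × 10^-4 M

From the Nernst equation, log Q = n(E° − E)/0.0592 = 2(1.29 − 1.315)/0.0592 = -0.845, so Q = 0.143.
With Q = [Fe²⁺]/[Hg²⁺] and the known concentrations, [Hg²⁺] in the denominator gives [Hg²⁺] = 2.3 × 10^-4 M.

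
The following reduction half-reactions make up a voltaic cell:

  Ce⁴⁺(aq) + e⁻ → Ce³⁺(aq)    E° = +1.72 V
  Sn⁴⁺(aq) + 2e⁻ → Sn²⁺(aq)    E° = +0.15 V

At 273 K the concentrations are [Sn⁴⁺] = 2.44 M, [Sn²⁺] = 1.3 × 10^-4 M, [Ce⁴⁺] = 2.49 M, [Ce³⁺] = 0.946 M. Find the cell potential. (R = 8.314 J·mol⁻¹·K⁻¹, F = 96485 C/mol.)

The Ce⁴⁺/Ce³⁺ couple has the higher reduction potential and acts as the cathode, so E°_cell = +1.72 − (+0.15) = 1.57 V.
Balancing electrons gives n = 2; the reaction quotient is Q = [Sn⁴⁺]·[Ce³⁺]^2/([Sn²⁺]·[Ce⁴⁺]^2) = 2710.
E = E° − (RT/nF) ln Q = 1.57 − (8.314×273)/(2×96485) × (7.904) = 1.570 − 0.093 = 1.477 V.

1.48 V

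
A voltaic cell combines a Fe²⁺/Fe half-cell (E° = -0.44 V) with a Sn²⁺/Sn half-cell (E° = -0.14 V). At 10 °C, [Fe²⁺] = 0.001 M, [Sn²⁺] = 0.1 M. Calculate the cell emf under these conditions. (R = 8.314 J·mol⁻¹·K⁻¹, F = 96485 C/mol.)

The Sn²⁺/Sn couple has the higher reduction potential and acts as the cathode, so E°_cell = -0.14 − (-0.44) = 0.30 V.
Balancing electrons gives n = 2; the reaction quotient is Q = [Fe²⁺]/[Sn²⁺] = 0.0100.
E = E° − (RT/nF) ln Q = 0.30 − (8.314×283)/(2×96485) × (-4.605) = 0.300 + 0.056 = 0.356 V.

0.356 V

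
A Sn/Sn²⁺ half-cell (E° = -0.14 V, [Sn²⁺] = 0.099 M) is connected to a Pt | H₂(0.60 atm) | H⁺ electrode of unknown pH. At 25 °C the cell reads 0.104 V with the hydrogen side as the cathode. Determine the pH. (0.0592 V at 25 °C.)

E°_cell = 0.14 V and n = 2.
log Q = n(E° − E)/0.0592 = 2×(0.14 − 0.104)/0.0592 = 1.216.
With Q = [Sn²⁺]·P(H₂) / [H⁺]^2, solving for [H⁺] gives log[H⁺] = -1.221, so pH = 1.22.

pH = 1.22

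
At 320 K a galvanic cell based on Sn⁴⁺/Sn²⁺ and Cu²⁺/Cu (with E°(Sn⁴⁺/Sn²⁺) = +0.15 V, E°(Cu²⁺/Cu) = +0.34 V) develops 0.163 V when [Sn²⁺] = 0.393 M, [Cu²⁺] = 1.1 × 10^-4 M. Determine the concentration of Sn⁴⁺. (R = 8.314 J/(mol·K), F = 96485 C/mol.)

From the Nernst equation, ln Q = nF(E° − E)/RT = 2×96485×(0.19 − 0.163)/(8.314×320) = 1.958, so Q = 7.09.
With Q = [Sn⁴⁺]/([Sn²⁺]·[Cu²⁺]) and the known concentrations, [Sn⁴⁺] in the numerator gives [Sn⁴⁺] = 3.1 × 10^-4 M.

3.1 × 10^-4 M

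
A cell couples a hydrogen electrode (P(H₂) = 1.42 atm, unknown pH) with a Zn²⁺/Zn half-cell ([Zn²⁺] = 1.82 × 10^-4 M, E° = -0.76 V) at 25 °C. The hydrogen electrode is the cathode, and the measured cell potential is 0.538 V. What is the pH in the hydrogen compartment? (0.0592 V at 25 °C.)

pH = 5.54

E°_cell = 0.76 V and n = 2.
log Q = n(E° − E)/0.0592 = 2×(0.76 − 0.538)/0.0592 = 7.500.
With Q = [Zn²⁺]·P(H₂) / [H⁺]^2, solving for [H⁺] gives log[H⁺] = -5.544, so pH = 5.54.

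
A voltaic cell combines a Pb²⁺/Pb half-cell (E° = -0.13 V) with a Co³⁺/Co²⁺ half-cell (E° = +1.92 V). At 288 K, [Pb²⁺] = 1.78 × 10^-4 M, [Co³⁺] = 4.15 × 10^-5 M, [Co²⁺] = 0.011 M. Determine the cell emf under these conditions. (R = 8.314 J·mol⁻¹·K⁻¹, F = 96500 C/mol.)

2.02 V

The Co³⁺/Co²⁺ couple has the higher reduction potential and acts as the cathode, so E°_cell = +1.92 − (-0.13) = 2.05 V.
Balancing electrons gives n = 2; the reaction quotient is Q = [Pb²⁺]·[Co²⁺]^2/[Co³⁺]^2 = 12.5.
E = E° − (RT/nF) ln Q = 2.05 − (8.314×288)/(2×96500) × (2.526) = 2.050 − 0.031 = 2.019 V.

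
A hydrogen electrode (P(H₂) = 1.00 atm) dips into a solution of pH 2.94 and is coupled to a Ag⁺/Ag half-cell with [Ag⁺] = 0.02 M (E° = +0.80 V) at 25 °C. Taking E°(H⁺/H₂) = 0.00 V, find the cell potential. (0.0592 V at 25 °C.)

The Ag⁺/Ag couple is the cathode, so E°_cell = 0.80 V; n = 2.
[H⁺] = 10^(−2.94) = 0.0011 M, and Q = [H⁺]^2 / ([Ag⁺]^2·P(H₂)) = 0.00330.
E = E° − (0.0592/2) log Q = 0.80 − (0.0592/2)(-2.482) = 0.873 V.

0.87 V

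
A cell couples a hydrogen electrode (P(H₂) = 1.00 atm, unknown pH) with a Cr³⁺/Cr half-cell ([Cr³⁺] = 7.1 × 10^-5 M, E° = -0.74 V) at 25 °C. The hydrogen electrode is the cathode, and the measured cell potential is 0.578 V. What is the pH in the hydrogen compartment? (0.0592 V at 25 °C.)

E°_cell = 0.74 V and n = 6.
log Q = n(E° − E)/0.0592 = 6×(0.74 − 0.578)/0.0592 = 16.419.
With Q = [Cr³⁺]^2·P(H₂)^3 / [H⁺]^6, solving for [H⁺] gives log[H⁺] = -4.119, so pH = 4.12.

pH = 4.12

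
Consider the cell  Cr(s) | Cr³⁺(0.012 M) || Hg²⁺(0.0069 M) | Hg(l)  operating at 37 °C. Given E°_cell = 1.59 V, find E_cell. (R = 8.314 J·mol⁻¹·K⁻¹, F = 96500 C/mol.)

Balancing electrons gives n = 6; the reaction quotient is Q = [Cr³⁺]^2/[Hg²⁺]^3 = 438.
E = E° − (RT/nF) ln Q = 1.59 − (8.314×310)/(6×96500) × (6.083) = 1.590 − 0.027 = 1.563 V.

1.56 V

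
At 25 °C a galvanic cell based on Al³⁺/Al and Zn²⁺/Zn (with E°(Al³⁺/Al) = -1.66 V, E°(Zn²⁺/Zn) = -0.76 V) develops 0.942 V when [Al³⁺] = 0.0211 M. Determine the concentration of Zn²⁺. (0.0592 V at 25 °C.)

From the Nernst equation, log Q = n(E° − E)/0.0592 = 6(0.90 − 0.942)/0.0592 = -4.257, so Q = 5.54 × 10^-5.
With Q = [Al³⁺]^2/[Zn²⁺]^3 and the known concentrations, [Zn²⁺]^3 in the denominator gives [Zn²⁺] = 2.0 M.

2.0 M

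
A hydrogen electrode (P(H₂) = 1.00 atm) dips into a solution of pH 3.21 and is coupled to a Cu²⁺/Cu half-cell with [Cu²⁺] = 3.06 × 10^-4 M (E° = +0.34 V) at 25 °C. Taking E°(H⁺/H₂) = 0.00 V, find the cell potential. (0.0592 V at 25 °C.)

The Cu²⁺/Cu couple is the cathode, so E°_cell = 0.34 V; n = 2.
[H⁺] = 10^(−3.21) = 6.2 × 10^-4 M, and Q = [H⁺]^2 / ([Cu²⁺]·P(H₂)) = 0.00124.
E = E° − (0.0592/2) log Q = 0.34 − (0.0592/2)(-2.906) = 0.426 V.

0.43 V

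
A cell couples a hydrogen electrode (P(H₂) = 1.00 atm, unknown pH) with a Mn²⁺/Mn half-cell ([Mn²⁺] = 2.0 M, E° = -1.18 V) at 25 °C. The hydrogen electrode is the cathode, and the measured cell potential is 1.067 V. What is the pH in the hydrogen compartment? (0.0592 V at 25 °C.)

E°_cell = 1.18 V and n = 2.
log Q = n(E° − E)/0.0592 = 2×(1.18 − 1.067)/0.0592 = 3.818.
With Q = [Mn²⁺]·P(H₂) / [H⁺]^2, solving for [H⁺] gives log[H⁺] = -1.758, so pH = 1.76.

pH = 1.76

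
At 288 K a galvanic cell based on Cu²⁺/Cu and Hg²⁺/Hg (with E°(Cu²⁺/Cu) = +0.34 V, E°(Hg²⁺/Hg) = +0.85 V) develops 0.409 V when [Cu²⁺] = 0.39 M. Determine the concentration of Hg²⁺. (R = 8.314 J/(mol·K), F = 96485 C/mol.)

From the Nernst equation, ln Q = nF(E° − E)/RT = 2×96485×(0.51 − 0.409)/(8.314×288) = 8.140, so Q = 3430.
With Q = [Cu²⁺]/[Hg²⁺] and the known concentrations, [Hg²⁺] in the denominator gives [Hg²⁺] = 1.1 × 10^-4 M.

1.1 × 10^-4 M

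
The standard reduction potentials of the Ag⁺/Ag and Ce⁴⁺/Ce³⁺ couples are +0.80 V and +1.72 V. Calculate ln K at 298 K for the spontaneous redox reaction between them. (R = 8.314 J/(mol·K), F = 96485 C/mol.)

ln K = 35.8

E°_cell = +1.72 − (+0.80) = 0.92 V, with n = 1 electron transferred.
At equilibrium E = 0, so the Nernst equation gives ln K = nFE°/RT = (1)(96485)(0.92)/((8.314)(298)) = 35.83.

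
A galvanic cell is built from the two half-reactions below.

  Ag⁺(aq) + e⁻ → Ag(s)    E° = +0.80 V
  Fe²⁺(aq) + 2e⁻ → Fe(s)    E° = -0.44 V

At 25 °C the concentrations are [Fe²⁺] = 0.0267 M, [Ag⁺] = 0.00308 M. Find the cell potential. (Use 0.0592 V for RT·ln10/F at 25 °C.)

The Ag⁺/Ag couple has the higher reduction potential and acts as the cathode, so E°_cell = +0.80 − (-0.44) = 1.24 V.
Balancing electrons gives n = 2; the reaction quotient is Q = [Fe²⁺]/[Ag⁺]^2 = 2810.
At 25 °C, E = E° − (0.0592/n) log Q = 1.24 − (0.0592/2)(3.449) = 1.240 − 0.102 = 1.138 V.

1.14 V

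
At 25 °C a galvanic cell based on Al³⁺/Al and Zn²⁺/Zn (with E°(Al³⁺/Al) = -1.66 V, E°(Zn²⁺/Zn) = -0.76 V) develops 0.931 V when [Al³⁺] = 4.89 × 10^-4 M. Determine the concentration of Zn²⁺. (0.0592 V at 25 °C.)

0.069 M

From the Nernst equation, log Q = n(E° − E)/0.0592 = 6(0.90 − 0.931)/0.0592 = -3.142, so Q = 7.21 × 10^-4.
With Q = [Al³⁺]^2/[Zn²⁺]^3 and the known concentrations, [Zn²⁺]^3 in the denominator gives [Zn²⁺] = 0.069 M.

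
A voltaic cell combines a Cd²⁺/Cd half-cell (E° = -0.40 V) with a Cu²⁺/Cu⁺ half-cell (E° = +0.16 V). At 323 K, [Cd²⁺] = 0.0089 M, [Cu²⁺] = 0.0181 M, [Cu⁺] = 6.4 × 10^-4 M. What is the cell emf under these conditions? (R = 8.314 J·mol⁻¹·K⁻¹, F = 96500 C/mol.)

0.719 V

The Cu²⁺/Cu⁺ couple has the higher reduction potential and acts as the cathode, so E°_cell = +0.16 − (-0.40) = 0.56 V.
Balancing electrons gives n = 2; the reaction quotient is Q = [Cd²⁺]·[Cu⁺]^2/[Cu²⁺]^2 = 1.11 × 10^-5.
E = E° − (RT/nF) ln Q = 0.56 − (8.314×323)/(2×96500) × (-11.406) = 0.560 + 0.159 = 0.719 V.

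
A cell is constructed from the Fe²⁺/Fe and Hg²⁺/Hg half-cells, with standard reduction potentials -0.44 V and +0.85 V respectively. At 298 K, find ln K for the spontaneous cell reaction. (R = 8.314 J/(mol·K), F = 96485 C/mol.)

ln K = 100.5

E°_cell = +0.85 − (-0.44) = 1.29 V, with n = 2 electrons transferred.
At equilibrium E = 0, so the Nernst equation gives ln K = nFE°/RT = (2)(96485)(1.29)/((8.314)(298)) = 100.47.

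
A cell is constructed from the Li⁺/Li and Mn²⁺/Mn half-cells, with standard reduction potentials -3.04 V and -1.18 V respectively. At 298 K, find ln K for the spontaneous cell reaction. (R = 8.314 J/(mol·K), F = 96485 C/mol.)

E°_cell = -1.18 − (-3.04) = 1.86 V, with n = 2 electrons transferred.
At equilibrium E = 0, so the Nernst equation gives ln K = nFE°/RT = (2)(96485)(1.86)/((8.314)(298)) = 144.87.

ln K = 144.9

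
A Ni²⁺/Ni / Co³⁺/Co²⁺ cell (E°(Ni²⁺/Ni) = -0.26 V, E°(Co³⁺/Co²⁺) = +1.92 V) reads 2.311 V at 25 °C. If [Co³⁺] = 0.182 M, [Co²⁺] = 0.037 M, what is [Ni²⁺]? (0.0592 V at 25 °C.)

From the Nernst equation, log Q = n(E° − E)/0.0592 = 2(2.18 − 2.311)/0.0592 = -4.426, so Q = 3.75 × 10^-5.
With Q = [Ni²⁺]·[Co²⁺]^2/[Co³⁺]^2 and the known concentrations, [Ni²⁺] in the numerator gives [Ni²⁺] = 9.1 × 10^-4 M.

9.1 × 10^-4 M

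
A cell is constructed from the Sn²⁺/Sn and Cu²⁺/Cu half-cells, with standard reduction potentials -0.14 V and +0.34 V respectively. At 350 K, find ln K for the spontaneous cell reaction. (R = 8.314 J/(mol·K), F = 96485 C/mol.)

ln K = 31.8

E°_cell = +0.34 − (-0.14) = 0.48 V, with n = 2 electrons transferred.
At equilibrium E = 0, so the Nernst equation gives ln K = nFE°/RT = (2)(96485)(0.48)/((8.314)(350)) = 31.83.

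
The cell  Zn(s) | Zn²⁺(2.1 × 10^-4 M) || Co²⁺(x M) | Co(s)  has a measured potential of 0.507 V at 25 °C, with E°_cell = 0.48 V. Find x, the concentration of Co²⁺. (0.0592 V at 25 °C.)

From the Nernst equation, log Q = n(E° − E)/0.0592 = 2(0.48 − 0.507)/0.0592 = -0.912, so Q = 0.122.
With Q = [Zn²⁺]/[Co²⁺] and the known concentrations, [Co²⁺] in the denominator gives [Co²⁺] = 0.0017 M.

0.0017 M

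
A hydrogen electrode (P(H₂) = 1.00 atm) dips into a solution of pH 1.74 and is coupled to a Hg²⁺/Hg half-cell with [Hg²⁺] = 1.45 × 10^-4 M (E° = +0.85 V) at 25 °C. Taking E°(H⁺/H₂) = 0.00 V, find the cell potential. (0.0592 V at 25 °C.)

0.84 V

The Hg²⁺/Hg couple is the cathode, so E°_cell = 0.85 V; n = 2.
[H⁺] = 10^(−1.74) = 0.018 M, and Q = [H⁺]^2 / ([Hg²⁺]·P(H₂)) = 2.28.
E = E° − (0.0592/2) log Q = 0.85 − (0.0592/2)(0.359) = 0.839 V.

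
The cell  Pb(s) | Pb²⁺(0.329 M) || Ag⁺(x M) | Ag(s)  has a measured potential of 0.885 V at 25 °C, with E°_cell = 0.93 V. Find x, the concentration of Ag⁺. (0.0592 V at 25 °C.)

0.1 M

From the Nernst equation, log Q = n(E° − E)/0.0592 = 2(0.93 − 0.885)/0.0592 = 1.520, so Q = 33.1.
With Q = [Pb²⁺]/[Ag⁺]^2 and the known concentrations, [Ag⁺]^2 in the denominator gives [Ag⁺] = 0.1 M.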